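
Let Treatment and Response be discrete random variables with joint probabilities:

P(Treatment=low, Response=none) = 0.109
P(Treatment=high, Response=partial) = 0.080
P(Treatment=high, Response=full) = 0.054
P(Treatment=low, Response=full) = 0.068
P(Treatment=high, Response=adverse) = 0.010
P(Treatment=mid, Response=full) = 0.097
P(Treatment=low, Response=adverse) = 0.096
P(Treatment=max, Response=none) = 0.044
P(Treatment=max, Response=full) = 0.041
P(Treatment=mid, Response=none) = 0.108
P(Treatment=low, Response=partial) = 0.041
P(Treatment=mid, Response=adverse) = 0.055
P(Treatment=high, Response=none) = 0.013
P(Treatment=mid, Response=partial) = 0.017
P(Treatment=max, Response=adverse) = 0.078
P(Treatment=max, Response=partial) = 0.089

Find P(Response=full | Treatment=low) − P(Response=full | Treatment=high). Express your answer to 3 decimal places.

-0.127

P(Treatment=low) = 0.109 + 0.041 + 0.068 + 0.096 = 0.314; P(Response=full | Treatment=low) = 0.068/0.314 = 0.2166.
P(Treatment=high) = 0.013 + 0.080 + 0.054 + 0.010 = 0.157; P(Response=full | Treatment=high) = 0.054/0.157 = 0.3439.
Difference = -0.127.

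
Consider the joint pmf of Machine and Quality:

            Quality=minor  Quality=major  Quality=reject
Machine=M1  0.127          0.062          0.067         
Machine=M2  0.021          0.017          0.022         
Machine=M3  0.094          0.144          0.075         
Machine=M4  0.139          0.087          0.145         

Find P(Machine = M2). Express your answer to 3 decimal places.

P(Machine=M2) = 0.021 + 0.017 + 0.022 = 0.060.

0.060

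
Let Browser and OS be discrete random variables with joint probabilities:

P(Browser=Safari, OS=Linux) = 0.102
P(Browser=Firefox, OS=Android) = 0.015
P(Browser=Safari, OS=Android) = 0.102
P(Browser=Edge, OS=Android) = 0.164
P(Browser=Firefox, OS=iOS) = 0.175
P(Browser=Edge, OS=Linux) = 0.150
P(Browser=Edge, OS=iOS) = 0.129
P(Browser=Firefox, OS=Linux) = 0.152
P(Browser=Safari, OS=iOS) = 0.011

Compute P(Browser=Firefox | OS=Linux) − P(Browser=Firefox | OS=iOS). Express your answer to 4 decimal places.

-0.1793

P(OS=Linux) = 0.152 + 0.102 + 0.150 = 0.404; P(Browser=Firefox | OS=Linux) = 0.152/0.404 = 0.37624.
P(OS=iOS) = 0.175 + 0.011 + 0.129 = 0.315; P(Browser=Firefox | OS=iOS) = 0.175/0.315 = 0.55556.
Difference = -0.1793.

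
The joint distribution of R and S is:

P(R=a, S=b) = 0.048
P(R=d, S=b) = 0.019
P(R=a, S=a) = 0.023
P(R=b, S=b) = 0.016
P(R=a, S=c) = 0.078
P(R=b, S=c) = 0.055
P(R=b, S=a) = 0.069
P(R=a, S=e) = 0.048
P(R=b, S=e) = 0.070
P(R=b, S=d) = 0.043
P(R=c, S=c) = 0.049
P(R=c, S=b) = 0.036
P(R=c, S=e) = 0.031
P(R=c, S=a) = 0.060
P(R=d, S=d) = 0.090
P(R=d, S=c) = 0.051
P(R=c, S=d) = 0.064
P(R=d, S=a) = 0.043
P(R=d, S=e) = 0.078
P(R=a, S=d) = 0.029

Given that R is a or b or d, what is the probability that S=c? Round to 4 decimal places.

0.2421

P(R=a) = 0.023 + 0.048 + 0.078 + 0.029 + 0.048 = 0.226.
P(R=b) = 0.069 + 0.016 + 0.055 + 0.043 + 0.070 = 0.253.
P(R=d) = 0.043 + 0.019 + 0.051 + 0.090 + 0.078 = 0.281.
P(R ∈ {a, b, d}) = 0.226 + 0.253 + 0.281 = 0.760; P(S=c, R ∈ {a, b, d}) = 0.078 + 0.055 + 0.051 = 0.184.
P(S=c | R ∈ {a, b, d}) = 0.184/0.760 = 0.2421.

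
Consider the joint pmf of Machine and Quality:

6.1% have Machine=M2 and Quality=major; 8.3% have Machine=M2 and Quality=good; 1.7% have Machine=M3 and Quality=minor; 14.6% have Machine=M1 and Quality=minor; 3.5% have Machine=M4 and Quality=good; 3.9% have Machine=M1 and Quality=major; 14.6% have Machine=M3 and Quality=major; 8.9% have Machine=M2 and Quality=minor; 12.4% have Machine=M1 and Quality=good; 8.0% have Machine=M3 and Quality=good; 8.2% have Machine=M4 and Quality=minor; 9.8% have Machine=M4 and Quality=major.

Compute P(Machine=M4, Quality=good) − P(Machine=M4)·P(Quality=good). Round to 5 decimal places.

P(Machine=M4) = 0.035 + 0.082 + 0.098 = 0.215.
P(Quality=good) = 0.124 + 0.083 + 0.080 + 0.035 = 0.322.
P(Machine=M4, Quality=good) − P(Machine=M4)P(Quality=good) = 0.035 − 0.215×0.322 = -0.03423.

-0.03423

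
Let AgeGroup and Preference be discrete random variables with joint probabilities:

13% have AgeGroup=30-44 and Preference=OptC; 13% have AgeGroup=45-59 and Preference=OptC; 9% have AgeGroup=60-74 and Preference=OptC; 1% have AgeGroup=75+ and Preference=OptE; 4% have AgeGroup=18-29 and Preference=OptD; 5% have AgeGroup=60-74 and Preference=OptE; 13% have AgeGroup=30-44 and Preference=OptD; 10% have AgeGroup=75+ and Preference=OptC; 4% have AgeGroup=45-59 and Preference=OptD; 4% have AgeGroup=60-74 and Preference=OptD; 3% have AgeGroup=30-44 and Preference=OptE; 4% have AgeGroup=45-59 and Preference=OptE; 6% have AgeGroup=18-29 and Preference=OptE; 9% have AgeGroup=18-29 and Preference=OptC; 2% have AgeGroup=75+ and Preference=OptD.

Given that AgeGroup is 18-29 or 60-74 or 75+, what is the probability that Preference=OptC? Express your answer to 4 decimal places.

0.5600

P(AgeGroup=18-29) = 0.09 + 0.04 + 0.06 = 0.19.
P(AgeGroup=60-74) = 0.09 + 0.04 + 0.05 = 0.18.
P(AgeGroup=75+) = 0.10 + 0.02 + 0.01 = 0.13.
P(AgeGroup ∈ {18-29, 60-74, 75+}) = 0.19 + 0.18 + 0.13 = 0.50; P(Preference=OptC, AgeGroup ∈ {18-29, 60-74, 75+}) = 0.09 + 0.09 + 0.10 = 0.28.
P(Preference=OptC | AgeGroup ∈ {18-29, 60-74, 75+}) = 0.28/0.50 = 0.5600.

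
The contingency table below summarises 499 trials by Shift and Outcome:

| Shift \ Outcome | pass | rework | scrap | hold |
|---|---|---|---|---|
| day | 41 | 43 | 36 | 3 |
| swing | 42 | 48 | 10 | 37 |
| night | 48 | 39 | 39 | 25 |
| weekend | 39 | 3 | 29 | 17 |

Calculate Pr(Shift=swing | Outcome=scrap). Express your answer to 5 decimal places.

Total with Outcome=scrap: 36 + 10 + 39 + 29 = 114.
P(Shift=swing | Outcome=scrap) = 10/114 = 0.08772.

0.08772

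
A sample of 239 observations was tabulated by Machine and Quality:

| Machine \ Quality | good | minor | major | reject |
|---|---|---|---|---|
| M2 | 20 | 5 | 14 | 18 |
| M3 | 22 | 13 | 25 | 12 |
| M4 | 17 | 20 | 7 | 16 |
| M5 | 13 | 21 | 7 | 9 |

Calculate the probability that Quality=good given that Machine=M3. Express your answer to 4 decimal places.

Total with Machine=M3: 22 + 13 + 25 + 12 = 72.
P(Quality=good | Machine=M3) = 22/72 = 0.3056.

0.3056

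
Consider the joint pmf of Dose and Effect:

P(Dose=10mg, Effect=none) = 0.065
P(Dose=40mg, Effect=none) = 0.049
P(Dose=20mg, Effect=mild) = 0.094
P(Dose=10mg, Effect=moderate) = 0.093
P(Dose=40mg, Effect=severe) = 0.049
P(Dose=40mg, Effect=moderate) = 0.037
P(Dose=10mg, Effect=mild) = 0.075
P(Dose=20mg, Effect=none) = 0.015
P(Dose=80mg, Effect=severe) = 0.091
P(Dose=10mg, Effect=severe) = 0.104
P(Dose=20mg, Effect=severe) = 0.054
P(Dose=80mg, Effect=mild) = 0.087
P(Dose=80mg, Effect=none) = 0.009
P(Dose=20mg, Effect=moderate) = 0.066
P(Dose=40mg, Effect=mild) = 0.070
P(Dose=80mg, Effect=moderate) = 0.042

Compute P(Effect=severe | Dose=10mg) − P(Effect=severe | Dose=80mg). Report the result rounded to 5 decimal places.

-0.08877

P(Dose=10mg) = 0.065 + 0.075 + 0.093 + 0.104 = 0.337; P(Effect=severe | Dose=10mg) = 0.104/0.337 = 0.308605.
P(Dose=80mg) = 0.009 + 0.087 + 0.042 + 0.091 = 0.229; P(Effect=severe | Dose=80mg) = 0.091/0.229 = 0.397380.
Difference = -0.08877.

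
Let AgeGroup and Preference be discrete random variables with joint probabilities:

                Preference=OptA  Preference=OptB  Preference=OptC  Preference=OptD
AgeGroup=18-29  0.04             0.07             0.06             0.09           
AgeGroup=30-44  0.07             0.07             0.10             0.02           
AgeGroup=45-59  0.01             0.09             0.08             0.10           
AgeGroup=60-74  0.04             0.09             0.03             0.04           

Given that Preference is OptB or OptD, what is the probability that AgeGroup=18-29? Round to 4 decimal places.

P(Preference=OptB) = 0.07 + 0.07 + 0.09 + 0.09 = 0.32.
P(Preference=OptD) = 0.09 + 0.02 + 0.10 + 0.04 = 0.25.
P(Preference ∈ {OptB, OptD}) = 0.32 + 0.25 = 0.57; P(AgeGroup=18-29, Preference ∈ {OptB, OptD}) = 0.07 + 0.09 = 0.16.
P(AgeGroup=18-29 | Preference ∈ {OptB, OptD}) = 0.16/0.57 = 0.2807.

0.2807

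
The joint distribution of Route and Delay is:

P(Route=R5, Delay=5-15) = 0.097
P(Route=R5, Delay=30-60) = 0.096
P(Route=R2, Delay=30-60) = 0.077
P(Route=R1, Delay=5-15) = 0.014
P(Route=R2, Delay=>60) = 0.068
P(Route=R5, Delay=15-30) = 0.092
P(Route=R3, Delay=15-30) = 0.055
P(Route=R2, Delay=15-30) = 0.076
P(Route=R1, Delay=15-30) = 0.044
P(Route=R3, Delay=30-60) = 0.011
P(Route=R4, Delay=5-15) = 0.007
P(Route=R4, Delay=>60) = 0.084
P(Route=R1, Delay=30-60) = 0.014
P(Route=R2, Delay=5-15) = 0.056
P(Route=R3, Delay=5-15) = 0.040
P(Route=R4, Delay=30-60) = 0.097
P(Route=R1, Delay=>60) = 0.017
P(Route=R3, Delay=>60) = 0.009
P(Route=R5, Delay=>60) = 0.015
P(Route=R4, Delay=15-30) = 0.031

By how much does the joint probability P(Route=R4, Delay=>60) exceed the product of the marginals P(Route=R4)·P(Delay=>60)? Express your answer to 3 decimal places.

P(Route=R4) = 0.007 + 0.031 + 0.097 + 0.084 = 0.219.
P(Delay=>60) = 0.017 + 0.068 + 0.009 + 0.084 + 0.015 = 0.193.
P(Route=R4, Delay=>60) − P(Route=R4)P(Delay=>60) = 0.084 − 0.219×0.193 = 0.042.

0.042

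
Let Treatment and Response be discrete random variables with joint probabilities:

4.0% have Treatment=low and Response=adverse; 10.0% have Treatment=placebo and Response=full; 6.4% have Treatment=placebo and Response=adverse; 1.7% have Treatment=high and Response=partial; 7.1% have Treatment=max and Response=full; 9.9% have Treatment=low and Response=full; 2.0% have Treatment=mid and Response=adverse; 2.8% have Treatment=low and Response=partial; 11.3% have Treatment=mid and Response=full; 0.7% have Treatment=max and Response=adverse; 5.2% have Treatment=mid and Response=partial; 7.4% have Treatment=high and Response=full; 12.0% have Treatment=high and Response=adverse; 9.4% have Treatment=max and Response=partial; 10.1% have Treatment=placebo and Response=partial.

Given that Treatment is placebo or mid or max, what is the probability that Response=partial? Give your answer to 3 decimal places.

P(Treatment=placebo) = 0.101 + 0.100 + 0.064 = 0.265.
P(Treatment=mid) = 0.052 + 0.113 + 0.020 = 0.185.
P(Treatment=max) = 0.094 + 0.071 + 0.007 = 0.172.
P(Treatment ∈ {placebo, mid, max}) = 0.265 + 0.185 + 0.172 = 0.622; P(Response=partial, Treatment ∈ {placebo, mid, max}) = 0.101 + 0.052 + 0.094 = 0.247.
P(Response=partial | Treatment ∈ {placebo, mid, max}) = 0.247/0.622 = 0.397.

0.397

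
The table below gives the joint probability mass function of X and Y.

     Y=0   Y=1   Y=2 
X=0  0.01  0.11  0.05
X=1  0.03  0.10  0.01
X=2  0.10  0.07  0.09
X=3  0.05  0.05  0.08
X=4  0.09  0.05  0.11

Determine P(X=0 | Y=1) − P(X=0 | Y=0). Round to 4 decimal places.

P(Y=1) = 0.11 + 0.10 + 0.07 + 0.05 + 0.05 = 0.38; P(X=0 | Y=1) = 0.11/0.38 = 0.28947.
P(Y=0) = 0.01 + 0.03 + 0.10 + 0.05 + 0.09 = 0.28; P(X=0 | Y=0) = 0.01/0.28 = 0.03571.
Difference = 0.2538.

0.2538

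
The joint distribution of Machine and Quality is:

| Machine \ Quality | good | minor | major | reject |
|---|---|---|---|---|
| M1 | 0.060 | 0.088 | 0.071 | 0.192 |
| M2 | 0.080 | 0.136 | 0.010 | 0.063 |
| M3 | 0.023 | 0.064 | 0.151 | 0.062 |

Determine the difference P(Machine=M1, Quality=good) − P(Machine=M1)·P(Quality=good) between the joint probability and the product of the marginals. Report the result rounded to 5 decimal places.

-0.00699

P(Machine=M1) = 0.060 + 0.088 + 0.071 + 0.192 = 0.411.
P(Quality=good) = 0.060 + 0.080 + 0.023 = 0.163.
P(Machine=M1, Quality=good) − P(Machine=M1)P(Quality=good) = 0.060 − 0.411×0.163 = -0.00699.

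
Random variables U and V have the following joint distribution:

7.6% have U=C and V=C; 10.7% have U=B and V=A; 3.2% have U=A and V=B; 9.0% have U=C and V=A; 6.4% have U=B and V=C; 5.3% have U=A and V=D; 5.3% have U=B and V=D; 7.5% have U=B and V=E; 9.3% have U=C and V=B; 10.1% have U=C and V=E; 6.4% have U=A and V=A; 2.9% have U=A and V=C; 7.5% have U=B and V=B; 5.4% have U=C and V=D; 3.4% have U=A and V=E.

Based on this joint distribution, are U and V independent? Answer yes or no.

no

P(U=A) = 0.212 and P(V=D) = 0.160, so their product is 0.03392, but P(U=A, V=D) = 0.053. Since these differ, U and V are not independent.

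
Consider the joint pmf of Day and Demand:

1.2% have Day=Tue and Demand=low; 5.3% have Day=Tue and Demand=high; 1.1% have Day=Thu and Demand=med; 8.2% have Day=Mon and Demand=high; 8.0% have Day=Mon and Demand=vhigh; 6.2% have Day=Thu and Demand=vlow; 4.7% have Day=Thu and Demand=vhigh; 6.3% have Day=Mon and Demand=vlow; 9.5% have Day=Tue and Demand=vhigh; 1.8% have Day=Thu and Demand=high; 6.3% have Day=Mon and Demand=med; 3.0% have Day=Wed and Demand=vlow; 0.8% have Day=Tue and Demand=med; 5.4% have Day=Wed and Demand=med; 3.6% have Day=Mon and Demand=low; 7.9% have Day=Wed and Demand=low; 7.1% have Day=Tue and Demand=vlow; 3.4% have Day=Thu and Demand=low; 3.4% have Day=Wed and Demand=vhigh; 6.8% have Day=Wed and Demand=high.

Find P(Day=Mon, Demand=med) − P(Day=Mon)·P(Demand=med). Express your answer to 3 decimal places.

0.019

P(Day=Mon) = 0.063 + 0.036 + 0.063 + 0.082 + 0.080 = 0.324.
P(Demand=med) = 0.063 + 0.008 + 0.054 + 0.011 = 0.136.
P(Day=Mon, Demand=med) − P(Day=Mon)P(Demand=med) = 0.063 − 0.324×0.136 = 0.019.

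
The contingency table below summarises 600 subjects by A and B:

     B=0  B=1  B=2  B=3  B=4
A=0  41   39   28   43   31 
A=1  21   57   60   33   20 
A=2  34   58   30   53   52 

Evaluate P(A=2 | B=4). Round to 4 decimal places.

Total with B=4: 31 + 20 + 52 = 103.
P(A=2 | B=4) = 52/103 = 0.5049.

0.5049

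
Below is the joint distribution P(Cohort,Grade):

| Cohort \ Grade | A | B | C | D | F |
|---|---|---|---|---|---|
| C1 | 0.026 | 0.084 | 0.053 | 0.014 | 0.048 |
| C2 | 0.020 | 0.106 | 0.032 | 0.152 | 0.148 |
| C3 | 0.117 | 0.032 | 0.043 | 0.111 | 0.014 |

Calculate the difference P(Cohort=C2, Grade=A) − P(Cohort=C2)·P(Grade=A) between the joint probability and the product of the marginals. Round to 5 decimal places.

-0.05465

P(Cohort=C2) = 0.020 + 0.106 + 0.032 + 0.152 + 0.148 = 0.458.
P(Grade=A) = 0.026 + 0.020 + 0.117 = 0.163.
P(Cohort=C2, Grade=A) − P(Cohort=C2)P(Grade=A) = 0.020 − 0.458×0.163 = -0.05465.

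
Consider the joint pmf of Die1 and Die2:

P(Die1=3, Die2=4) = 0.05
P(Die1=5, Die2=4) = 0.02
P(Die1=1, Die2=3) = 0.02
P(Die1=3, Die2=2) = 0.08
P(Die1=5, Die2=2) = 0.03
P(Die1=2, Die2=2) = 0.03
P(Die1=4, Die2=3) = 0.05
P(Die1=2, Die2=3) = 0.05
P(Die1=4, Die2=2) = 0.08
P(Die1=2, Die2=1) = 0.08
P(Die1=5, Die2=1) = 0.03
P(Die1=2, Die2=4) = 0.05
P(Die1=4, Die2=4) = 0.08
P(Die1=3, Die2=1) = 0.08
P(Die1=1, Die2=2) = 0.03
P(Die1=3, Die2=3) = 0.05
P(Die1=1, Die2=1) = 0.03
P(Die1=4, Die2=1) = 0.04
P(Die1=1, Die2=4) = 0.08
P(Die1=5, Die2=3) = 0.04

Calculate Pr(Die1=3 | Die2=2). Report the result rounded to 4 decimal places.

P(Die2=2) = 0.03 + 0.03 + 0.08 + 0.08 + 0.03 = 0.25.
P(Die1=3 | Die2=2) = 0.08/0.25 = 0.3200.

0.3200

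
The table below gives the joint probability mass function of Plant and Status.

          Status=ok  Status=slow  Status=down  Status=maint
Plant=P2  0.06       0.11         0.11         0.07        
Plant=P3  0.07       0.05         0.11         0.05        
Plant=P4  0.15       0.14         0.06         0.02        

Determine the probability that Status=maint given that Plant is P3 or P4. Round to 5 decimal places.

0.10769

P(Plant=P3) = 0.07 + 0.05 + 0.11 + 0.05 = 0.28.
P(Plant=P4) = 0.15 + 0.14 + 0.06 + 0.02 = 0.37.
P(Plant ∈ {P3, P4}) = 0.28 + 0.37 = 0.65; P(Status=maint, Plant ∈ {P3, P4}) = 0.05 + 0.02 = 0.07.
P(Status=maint | Plant ∈ {P3, P4}) = 0.07/0.65 = 0.10769.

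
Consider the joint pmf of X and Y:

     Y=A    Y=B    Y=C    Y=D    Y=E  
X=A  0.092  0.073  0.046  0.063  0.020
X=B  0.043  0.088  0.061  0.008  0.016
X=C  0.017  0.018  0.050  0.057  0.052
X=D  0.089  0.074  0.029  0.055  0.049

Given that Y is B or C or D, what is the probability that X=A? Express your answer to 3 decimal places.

0.293

P(Y=B) = 0.073 + 0.088 + 0.018 + 0.074 = 0.253.
P(Y=C) = 0.046 + 0.061 + 0.050 + 0.029 = 0.186.
P(Y=D) = 0.063 + 0.008 + 0.057 + 0.055 = 0.183.
P(Y ∈ {B, C, D}) = 0.253 + 0.186 + 0.183 = 0.622; P(X=A, Y ∈ {B, C, D}) = 0.073 + 0.046 + 0.063 = 0.182.
P(X=A | Y ∈ {B, C, D}) = 0.182/0.622 = 0.293.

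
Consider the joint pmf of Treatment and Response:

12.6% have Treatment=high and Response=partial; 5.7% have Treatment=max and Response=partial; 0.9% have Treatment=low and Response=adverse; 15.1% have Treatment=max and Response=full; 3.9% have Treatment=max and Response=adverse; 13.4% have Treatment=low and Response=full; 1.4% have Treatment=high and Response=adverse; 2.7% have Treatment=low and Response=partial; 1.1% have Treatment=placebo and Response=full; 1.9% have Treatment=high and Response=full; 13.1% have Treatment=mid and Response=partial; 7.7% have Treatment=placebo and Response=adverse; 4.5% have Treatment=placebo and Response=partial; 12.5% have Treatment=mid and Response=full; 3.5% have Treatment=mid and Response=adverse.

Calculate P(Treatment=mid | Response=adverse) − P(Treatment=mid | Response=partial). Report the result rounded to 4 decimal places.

P(Response=adverse) = 0.077 + 0.009 + 0.035 + 0.014 + 0.039 = 0.174; P(Treatment=mid | Response=adverse) = 0.035/0.174 = 0.20115.
P(Response=partial) = 0.045 + 0.027 + 0.131 + 0.126 + 0.057 = 0.386; P(Treatment=mid | Response=partial) = 0.131/0.386 = 0.33938.
Difference = -0.1382.

-0.1382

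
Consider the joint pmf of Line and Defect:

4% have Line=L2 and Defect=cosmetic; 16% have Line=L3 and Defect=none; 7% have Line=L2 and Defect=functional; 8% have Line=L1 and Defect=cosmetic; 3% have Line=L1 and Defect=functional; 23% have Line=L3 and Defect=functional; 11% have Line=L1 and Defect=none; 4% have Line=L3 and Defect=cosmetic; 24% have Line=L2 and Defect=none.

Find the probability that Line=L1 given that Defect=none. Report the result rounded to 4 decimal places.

P(Defect=none) = 0.11 + 0.24 + 0.16 = 0.51.
P(Line=L1 | Defect=none) = 0.11/0.51 = 0.2157.

0.2157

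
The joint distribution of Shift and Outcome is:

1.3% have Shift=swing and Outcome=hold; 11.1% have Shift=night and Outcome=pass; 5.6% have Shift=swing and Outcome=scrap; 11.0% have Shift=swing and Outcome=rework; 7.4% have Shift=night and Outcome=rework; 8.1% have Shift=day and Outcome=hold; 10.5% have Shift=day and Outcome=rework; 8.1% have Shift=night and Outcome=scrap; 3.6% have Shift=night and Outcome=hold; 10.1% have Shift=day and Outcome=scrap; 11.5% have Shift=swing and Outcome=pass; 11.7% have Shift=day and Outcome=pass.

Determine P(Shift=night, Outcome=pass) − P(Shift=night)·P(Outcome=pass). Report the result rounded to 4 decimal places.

0.0074

P(Shift=night) = 0.111 + 0.074 + 0.081 + 0.036 = 0.302.
P(Outcome=pass) = 0.117 + 0.115 + 0.111 = 0.343.
P(Shift=night, Outcome=pass) − P(Shift=night)P(Outcome=pass) = 0.111 − 0.302×0.343 = 0.0074.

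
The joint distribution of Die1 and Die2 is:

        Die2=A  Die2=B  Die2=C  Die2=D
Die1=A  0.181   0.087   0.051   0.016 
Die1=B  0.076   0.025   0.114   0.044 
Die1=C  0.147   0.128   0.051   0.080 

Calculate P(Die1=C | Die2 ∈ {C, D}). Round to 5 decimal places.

0.36798

P(Die2=C) = 0.051 + 0.114 + 0.051 = 0.216.
P(Die2=D) = 0.016 + 0.044 + 0.080 = 0.140.
P(Die2 ∈ {C, D}) = 0.216 + 0.140 = 0.356; P(Die1=C, Die2 ∈ {C, D}) = 0.051 + 0.080 = 0.131.
P(Die1=C | Die2 ∈ {C, D}) = 0.131/0.356 = 0.36798.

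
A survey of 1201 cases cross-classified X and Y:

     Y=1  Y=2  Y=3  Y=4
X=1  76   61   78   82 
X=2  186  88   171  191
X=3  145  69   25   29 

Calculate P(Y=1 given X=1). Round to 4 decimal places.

0.2559

Total with X=1: 76 + 61 + 78 + 82 = 297.
P(Y=1 | X=1) = 76/297 = 0.2559.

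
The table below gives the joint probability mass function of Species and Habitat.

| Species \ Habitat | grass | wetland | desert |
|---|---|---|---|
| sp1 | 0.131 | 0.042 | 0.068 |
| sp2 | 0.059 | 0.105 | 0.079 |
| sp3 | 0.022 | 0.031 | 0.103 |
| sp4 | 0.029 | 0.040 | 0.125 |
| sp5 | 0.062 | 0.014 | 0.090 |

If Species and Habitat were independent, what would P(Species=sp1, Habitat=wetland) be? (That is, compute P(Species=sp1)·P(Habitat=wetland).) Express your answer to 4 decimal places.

0.0559

P(Species=sp1) = 0.131 + 0.042 + 0.068 = 0.241.
P(Habitat=wetland) = 0.042 + 0.105 + 0.031 + 0.040 + 0.014 = 0.232.
Product: 0.241 × 0.232 = 0.0559.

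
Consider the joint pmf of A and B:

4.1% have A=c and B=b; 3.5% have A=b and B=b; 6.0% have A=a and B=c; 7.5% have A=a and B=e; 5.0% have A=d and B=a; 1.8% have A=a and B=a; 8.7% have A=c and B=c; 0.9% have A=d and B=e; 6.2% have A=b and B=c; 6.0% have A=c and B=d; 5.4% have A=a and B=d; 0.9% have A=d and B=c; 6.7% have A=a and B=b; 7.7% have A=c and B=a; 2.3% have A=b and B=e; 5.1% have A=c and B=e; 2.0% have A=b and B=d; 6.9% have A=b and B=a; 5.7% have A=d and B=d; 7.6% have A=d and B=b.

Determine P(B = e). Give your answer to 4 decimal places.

P(B=e) = 0.075 + 0.023 + 0.051 + 0.009 = 0.158.

0.1580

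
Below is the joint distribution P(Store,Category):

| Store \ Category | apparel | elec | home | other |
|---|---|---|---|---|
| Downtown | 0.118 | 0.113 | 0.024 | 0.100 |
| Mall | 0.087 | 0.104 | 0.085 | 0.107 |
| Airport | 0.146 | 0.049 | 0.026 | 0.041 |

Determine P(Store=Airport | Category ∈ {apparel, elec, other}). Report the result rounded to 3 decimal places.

0.273

P(Category=apparel) = 0.118 + 0.087 + 0.146 = 0.351.
P(Category=elec) = 0.113 + 0.104 + 0.049 = 0.266.
P(Category=other) = 0.100 + 0.107 + 0.041 = 0.248.
P(Category ∈ {apparel, elec, other}) = 0.351 + 0.266 + 0.248 = 0.865; P(Store=Airport, Category ∈ {apparel, elec, other}) = 0.146 + 0.049 + 0.041 = 0.236.
P(Store=Airport | Category ∈ {apparel, elec, other}) = 0.236/0.865 = 0.273.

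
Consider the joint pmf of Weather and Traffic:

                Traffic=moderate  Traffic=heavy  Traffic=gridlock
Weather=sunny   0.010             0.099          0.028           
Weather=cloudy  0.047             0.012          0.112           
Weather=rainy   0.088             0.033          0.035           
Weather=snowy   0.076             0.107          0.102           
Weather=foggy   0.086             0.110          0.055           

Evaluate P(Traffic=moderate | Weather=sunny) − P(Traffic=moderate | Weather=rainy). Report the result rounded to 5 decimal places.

P(Weather=sunny) = 0.010 + 0.099 + 0.028 = 0.137; P(Traffic=moderate | Weather=sunny) = 0.010/0.137 = 0.072993.
P(Weather=rainy) = 0.088 + 0.033 + 0.035 = 0.156; P(Traffic=moderate | Weather=rainy) = 0.088/0.156 = 0.564103.
Difference = -0.49111.

-0.49111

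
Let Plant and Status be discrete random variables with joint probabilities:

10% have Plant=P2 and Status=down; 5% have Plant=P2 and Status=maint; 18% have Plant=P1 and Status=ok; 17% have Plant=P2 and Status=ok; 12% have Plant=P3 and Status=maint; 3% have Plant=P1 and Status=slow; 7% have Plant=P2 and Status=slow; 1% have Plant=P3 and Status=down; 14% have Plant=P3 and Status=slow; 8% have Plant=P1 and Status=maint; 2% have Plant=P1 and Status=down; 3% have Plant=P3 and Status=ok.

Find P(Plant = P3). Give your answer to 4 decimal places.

P(Plant=P3) = 0.03 + 0.14 + 0.01 + 0.12 = 0.30.

0.3000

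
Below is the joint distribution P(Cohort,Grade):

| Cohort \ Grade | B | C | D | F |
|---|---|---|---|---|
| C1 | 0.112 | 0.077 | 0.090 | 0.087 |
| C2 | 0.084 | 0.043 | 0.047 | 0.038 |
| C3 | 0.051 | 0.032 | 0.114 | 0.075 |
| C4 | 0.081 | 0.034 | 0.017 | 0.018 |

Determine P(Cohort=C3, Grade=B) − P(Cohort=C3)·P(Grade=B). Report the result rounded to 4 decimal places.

-0.0382

P(Cohort=C3) = 0.051 + 0.032 + 0.114 + 0.075 = 0.272.
P(Grade=B) = 0.112 + 0.084 + 0.051 + 0.081 = 0.328.
P(Cohort=C3, Grade=B) − P(Cohort=C3)P(Grade=B) = 0.051 − 0.272×0.328 = -0.0382.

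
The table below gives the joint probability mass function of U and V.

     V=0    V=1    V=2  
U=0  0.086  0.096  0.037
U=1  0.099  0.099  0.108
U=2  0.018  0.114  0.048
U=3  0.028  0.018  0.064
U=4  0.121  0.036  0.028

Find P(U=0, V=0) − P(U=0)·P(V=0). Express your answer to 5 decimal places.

0.00891

P(U=0) = 0.086 + 0.096 + 0.037 = 0.219.
P(V=0) = 0.086 + 0.099 + 0.018 + 0.028 + 0.121 = 0.352.
P(U=0, V=0) − P(U=0)P(V=0) = 0.086 − 0.219×0.352 = 0.00891.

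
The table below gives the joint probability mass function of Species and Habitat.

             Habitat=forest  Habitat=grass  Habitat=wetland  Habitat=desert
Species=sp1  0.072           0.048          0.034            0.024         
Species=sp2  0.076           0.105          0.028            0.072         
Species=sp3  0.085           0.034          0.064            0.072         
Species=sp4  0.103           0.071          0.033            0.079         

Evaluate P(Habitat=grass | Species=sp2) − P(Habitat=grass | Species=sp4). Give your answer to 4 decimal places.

P(Species=sp2) = 0.076 + 0.105 + 0.028 + 0.072 = 0.281; P(Habitat=grass | Species=sp2) = 0.105/0.281 = 0.37367.
P(Species=sp4) = 0.103 + 0.071 + 0.033 + 0.079 = 0.286; P(Habitat=grass | Species=sp4) = 0.071/0.286 = 0.24825.
Difference = 0.1254.

0.1254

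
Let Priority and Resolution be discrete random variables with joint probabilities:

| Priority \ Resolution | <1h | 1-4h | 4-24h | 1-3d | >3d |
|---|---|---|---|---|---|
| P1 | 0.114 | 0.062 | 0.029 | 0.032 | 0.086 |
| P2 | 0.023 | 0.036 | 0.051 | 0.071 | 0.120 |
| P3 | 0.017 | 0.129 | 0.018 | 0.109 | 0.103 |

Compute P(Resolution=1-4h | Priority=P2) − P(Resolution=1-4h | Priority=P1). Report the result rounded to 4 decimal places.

-0.0723

P(Priority=P2) = 0.023 + 0.036 + 0.051 + 0.071 + 0.120 = 0.301; P(Resolution=1-4h | Priority=P2) = 0.036/0.301 = 0.11960.
P(Priority=P1) = 0.114 + 0.062 + 0.029 + 0.032 + 0.086 = 0.323; P(Resolution=1-4h | Priority=P1) = 0.062/0.323 = 0.19195.
Difference = -0.0723.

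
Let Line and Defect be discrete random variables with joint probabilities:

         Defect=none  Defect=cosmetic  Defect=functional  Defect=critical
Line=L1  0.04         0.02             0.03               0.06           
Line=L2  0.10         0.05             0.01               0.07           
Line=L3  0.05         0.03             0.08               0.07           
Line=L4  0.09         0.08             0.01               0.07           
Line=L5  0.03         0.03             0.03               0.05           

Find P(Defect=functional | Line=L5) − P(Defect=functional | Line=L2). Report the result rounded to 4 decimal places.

P(Line=L5) = 0.03 + 0.03 + 0.03 + 0.05 = 0.14; P(Defect=functional | Line=L5) = 0.03/0.14 = 0.21429.
P(Line=L2) = 0.10 + 0.05 + 0.01 + 0.07 = 0.23; P(Defect=functional | Line=L2) = 0.01/0.23 = 0.04348.
Difference = 0.1708.

0.1708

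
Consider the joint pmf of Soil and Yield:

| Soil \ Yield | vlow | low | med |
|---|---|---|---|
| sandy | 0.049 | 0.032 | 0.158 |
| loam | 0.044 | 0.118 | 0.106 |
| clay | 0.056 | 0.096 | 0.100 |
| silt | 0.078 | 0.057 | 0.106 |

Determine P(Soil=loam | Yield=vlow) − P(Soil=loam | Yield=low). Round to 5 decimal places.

P(Yield=vlow) = 0.049 + 0.044 + 0.056 + 0.078 = 0.227; P(Soil=loam | Yield=vlow) = 0.044/0.227 = 0.193833.
P(Yield=low) = 0.032 + 0.118 + 0.096 + 0.057 = 0.303; P(Soil=loam | Yield=low) = 0.118/0.303 = 0.389439.
Difference = -0.19561.

-0.19561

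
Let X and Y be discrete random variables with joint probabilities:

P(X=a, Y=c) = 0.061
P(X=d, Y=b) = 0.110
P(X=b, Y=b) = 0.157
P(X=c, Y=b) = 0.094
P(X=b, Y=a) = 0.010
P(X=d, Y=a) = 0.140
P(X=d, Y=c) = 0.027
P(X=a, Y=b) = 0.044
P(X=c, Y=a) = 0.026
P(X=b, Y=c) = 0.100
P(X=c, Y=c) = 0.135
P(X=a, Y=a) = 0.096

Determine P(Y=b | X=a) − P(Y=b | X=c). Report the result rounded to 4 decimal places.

P(X=a) = 0.096 + 0.044 + 0.061 = 0.201; P(Y=b | X=a) = 0.044/0.201 = 0.21891.
P(X=c) = 0.026 + 0.094 + 0.135 = 0.255; P(Y=b | X=c) = 0.094/0.255 = 0.36863.
Difference = -0.1497.

-0.1497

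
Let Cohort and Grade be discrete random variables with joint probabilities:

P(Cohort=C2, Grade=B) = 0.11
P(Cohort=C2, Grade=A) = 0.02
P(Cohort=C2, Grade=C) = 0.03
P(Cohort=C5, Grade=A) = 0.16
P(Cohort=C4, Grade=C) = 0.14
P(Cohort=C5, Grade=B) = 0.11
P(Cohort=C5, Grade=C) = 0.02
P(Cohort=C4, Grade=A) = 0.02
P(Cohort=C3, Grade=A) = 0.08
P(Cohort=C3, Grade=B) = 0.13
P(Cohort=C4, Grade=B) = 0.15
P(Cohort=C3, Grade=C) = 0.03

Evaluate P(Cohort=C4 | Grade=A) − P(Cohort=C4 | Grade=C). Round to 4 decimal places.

-0.5649

P(Grade=A) = 0.02 + 0.08 + 0.02 + 0.16 = 0.28; P(Cohort=C4 | Grade=A) = 0.02/0.28 = 0.07143.
P(Grade=C) = 0.03 + 0.03 + 0.14 + 0.02 = 0.22; P(Cohort=C4 | Grade=C) = 0.14/0.22 = 0.63636.
Difference = -0.5649.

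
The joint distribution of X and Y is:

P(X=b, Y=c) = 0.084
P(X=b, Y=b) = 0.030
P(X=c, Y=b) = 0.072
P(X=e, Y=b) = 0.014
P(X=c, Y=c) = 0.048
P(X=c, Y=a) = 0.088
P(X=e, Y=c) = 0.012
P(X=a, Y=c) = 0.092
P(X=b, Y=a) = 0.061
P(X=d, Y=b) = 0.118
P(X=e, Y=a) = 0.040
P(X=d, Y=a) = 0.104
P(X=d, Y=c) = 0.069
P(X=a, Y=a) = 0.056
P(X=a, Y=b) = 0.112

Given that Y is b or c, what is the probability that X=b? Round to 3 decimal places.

P(Y=b) = 0.112 + 0.030 + 0.072 + 0.118 + 0.014 = 0.346.
P(Y=c) = 0.092 + 0.084 + 0.048 + 0.069 + 0.012 = 0.305.
P(Y ∈ {b, c}) = 0.346 + 0.305 = 0.651; P(X=b, Y ∈ {b, c}) = 0.030 + 0.084 = 0.114.
P(X=b | Y ∈ {b, c}) = 0.114/0.651 = 0.175.

0.175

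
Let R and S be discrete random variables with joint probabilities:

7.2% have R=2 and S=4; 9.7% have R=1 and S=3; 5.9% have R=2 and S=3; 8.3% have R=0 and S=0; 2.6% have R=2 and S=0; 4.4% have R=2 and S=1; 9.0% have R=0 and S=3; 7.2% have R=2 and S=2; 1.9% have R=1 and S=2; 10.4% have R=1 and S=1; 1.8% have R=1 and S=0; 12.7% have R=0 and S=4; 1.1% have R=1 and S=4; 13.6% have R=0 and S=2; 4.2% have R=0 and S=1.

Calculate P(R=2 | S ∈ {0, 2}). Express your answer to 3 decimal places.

P(S=0) = 0.083 + 0.018 + 0.026 = 0.127.
P(S=2) = 0.136 + 0.019 + 0.072 = 0.227.
P(S ∈ {0, 2}) = 0.127 + 0.227 = 0.354; P(R=2, S ∈ {0, 2}) = 0.026 + 0.072 = 0.098.
P(R=2 | S ∈ {0, 2}) = 0.098/0.354 = 0.277.

0.277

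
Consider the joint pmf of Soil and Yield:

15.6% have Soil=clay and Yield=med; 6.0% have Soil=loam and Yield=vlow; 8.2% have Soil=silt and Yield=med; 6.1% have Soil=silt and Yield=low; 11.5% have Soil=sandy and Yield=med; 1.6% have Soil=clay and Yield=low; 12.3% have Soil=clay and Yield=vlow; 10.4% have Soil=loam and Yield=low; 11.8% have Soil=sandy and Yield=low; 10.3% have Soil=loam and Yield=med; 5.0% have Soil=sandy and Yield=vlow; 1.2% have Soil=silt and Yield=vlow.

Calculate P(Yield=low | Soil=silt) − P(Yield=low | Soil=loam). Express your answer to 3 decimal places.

P(Soil=silt) = 0.012 + 0.061 + 0.082 = 0.155; P(Yield=low | Soil=silt) = 0.061/0.155 = 0.3935.
P(Soil=loam) = 0.060 + 0.104 + 0.103 = 0.267; P(Yield=low | Soil=loam) = 0.104/0.267 = 0.3895.
Difference = 0.004.

0.004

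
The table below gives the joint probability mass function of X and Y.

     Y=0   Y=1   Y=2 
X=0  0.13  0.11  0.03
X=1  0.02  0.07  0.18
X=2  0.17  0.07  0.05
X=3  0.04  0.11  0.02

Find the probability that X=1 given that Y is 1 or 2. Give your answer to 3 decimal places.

0.391

P(Y=1) = 0.11 + 0.07 + 0.07 + 0.11 = 0.36.
P(Y=2) = 0.03 + 0.18 + 0.05 + 0.02 = 0.28.
P(Y ∈ {1, 2}) = 0.36 + 0.28 = 0.64; P(X=1, Y ∈ {1, 2}) = 0.07 + 0.18 = 0.25.
P(X=1 | Y ∈ {1, 2}) = 0.25/0.64 = 0.391.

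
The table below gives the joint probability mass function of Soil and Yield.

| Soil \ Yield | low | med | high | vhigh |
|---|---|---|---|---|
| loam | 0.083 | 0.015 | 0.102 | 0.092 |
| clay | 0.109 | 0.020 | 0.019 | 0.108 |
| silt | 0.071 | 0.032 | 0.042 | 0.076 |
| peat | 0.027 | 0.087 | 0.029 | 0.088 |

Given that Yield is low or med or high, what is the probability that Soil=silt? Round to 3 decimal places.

0.228

P(Yield=low) = 0.083 + 0.109 + 0.071 + 0.027 = 0.290.
P(Yield=med) = 0.015 + 0.020 + 0.032 + 0.087 = 0.154.
P(Yield=high) = 0.102 + 0.019 + 0.042 + 0.029 = 0.192.
P(Yield ∈ {low, med, high}) = 0.290 + 0.154 + 0.192 = 0.636; P(Soil=silt, Yield ∈ {low, med, high}) = 0.071 + 0.032 + 0.042 = 0.145.
P(Soil=silt | Yield ∈ {low, med, high}) = 0.145/0.636 = 0.228.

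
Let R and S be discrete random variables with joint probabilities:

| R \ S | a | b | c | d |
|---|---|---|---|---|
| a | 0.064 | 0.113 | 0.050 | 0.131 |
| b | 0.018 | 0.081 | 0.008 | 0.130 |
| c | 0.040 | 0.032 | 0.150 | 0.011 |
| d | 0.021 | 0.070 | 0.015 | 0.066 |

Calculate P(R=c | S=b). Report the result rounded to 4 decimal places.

0.1081

P(S=b) = 0.113 + 0.081 + 0.032 + 0.070 = 0.296.
P(R=c | S=b) = 0.032/0.296 = 0.1081.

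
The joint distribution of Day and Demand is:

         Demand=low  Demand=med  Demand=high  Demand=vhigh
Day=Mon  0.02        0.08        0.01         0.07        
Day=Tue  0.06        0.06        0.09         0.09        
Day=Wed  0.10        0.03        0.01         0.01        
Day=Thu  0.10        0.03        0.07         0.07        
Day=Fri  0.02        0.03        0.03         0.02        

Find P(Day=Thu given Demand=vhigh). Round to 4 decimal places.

P(Demand=vhigh) = 0.07 + 0.09 + 0.01 + 0.07 + 0.02 = 0.26.
P(Day=Thu | Demand=vhigh) = 0.07/0.26 = 0.2692.

0.2692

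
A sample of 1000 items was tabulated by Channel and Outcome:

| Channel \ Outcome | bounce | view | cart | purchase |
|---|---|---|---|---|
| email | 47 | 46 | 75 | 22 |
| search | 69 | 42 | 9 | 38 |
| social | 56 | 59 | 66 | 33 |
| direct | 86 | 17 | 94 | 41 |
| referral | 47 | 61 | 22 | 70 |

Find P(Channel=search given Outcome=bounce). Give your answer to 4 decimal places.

0.2262

Total with Outcome=bounce: 47 + 69 + 56 + 86 + 47 = 305.
P(Channel=search | Outcome=bounce) = 69/305 = 0.2262.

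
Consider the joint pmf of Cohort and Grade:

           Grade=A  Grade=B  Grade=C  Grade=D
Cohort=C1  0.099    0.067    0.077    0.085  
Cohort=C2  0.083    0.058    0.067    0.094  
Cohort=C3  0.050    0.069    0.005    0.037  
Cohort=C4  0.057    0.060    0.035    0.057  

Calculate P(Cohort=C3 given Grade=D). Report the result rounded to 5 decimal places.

0.13553

P(Grade=D) = 0.085 + 0.094 + 0.037 + 0.057 = 0.273.
P(Cohort=C3 | Grade=D) = 0.037/0.273 = 0.13553.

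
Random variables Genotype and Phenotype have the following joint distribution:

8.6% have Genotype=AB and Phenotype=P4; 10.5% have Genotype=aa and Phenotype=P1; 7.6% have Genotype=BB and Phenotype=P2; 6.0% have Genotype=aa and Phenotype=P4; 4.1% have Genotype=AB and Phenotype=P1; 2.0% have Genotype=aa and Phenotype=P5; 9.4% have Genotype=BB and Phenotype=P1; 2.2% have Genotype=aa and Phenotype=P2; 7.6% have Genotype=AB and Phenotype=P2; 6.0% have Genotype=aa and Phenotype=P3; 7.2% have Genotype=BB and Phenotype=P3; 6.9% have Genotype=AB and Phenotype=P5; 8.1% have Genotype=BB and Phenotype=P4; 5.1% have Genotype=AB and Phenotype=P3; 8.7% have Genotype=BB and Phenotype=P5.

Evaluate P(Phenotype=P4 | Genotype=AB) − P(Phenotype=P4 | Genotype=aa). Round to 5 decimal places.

0.04153

P(Genotype=AB) = 0.041 + 0.076 + 0.051 + 0.086 + 0.069 = 0.323; P(Phenotype=P4 | Genotype=AB) = 0.086/0.323 = 0.266254.
P(Genotype=aa) = 0.105 + 0.022 + 0.060 + 0.060 + 0.020 = 0.267; P(Phenotype=P4 | Genotype=aa) = 0.060/0.267 = 0.224719.
Difference = 0.04153.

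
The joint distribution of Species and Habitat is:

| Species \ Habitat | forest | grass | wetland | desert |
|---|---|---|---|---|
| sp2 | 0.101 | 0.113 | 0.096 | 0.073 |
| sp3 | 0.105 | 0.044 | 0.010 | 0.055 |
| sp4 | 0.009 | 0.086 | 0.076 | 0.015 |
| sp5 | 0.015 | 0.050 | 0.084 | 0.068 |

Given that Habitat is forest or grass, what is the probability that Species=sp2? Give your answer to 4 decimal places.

0.4092

P(Habitat=forest) = 0.101 + 0.105 + 0.009 + 0.015 = 0.230.
P(Habitat=grass) = 0.113 + 0.044 + 0.086 + 0.050 = 0.293.
P(Habitat ∈ {forest, grass}) = 0.230 + 0.293 = 0.523; P(Species=sp2, Habitat ∈ {forest, grass}) = 0.101 + 0.113 = 0.214.
P(Species=sp2 | Habitat ∈ {forest, grass}) = 0.214/0.523 = 0.4092.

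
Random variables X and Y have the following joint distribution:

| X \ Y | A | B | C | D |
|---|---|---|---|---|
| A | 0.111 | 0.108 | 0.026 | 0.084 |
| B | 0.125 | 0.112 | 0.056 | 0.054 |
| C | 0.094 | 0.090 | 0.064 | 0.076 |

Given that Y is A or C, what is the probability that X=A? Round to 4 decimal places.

0.2878

P(Y=A) = 0.111 + 0.125 + 0.094 = 0.330.
P(Y=C) = 0.026 + 0.056 + 0.064 = 0.146.
P(Y ∈ {A, C}) = 0.330 + 0.146 = 0.476; P(X=A, Y ∈ {A, C}) = 0.111 + 0.026 = 0.137.
P(X=A | Y ∈ {A, C}) = 0.137/0.476 = 0.2878.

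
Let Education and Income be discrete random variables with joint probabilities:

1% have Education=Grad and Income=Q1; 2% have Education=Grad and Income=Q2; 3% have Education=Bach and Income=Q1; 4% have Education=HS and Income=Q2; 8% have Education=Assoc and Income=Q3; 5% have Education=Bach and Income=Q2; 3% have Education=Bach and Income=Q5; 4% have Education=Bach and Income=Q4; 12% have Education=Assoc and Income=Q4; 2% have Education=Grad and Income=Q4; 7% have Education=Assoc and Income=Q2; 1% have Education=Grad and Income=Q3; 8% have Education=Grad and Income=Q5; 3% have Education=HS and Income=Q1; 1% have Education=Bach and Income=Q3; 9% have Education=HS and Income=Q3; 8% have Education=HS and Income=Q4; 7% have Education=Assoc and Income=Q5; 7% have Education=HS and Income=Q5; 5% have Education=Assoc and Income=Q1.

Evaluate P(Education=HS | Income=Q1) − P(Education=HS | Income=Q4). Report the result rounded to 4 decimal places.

P(Income=Q1) = 0.03 + 0.05 + 0.03 + 0.01 = 0.12; P(Education=HS | Income=Q1) = 0.03/0.12 = 0.25000.
P(Income=Q4) = 0.08 + 0.12 + 0.04 + 0.02 = 0.26; P(Education=HS | Income=Q4) = 0.08/0.26 = 0.30769.
Difference = -0.0577.

-0.0577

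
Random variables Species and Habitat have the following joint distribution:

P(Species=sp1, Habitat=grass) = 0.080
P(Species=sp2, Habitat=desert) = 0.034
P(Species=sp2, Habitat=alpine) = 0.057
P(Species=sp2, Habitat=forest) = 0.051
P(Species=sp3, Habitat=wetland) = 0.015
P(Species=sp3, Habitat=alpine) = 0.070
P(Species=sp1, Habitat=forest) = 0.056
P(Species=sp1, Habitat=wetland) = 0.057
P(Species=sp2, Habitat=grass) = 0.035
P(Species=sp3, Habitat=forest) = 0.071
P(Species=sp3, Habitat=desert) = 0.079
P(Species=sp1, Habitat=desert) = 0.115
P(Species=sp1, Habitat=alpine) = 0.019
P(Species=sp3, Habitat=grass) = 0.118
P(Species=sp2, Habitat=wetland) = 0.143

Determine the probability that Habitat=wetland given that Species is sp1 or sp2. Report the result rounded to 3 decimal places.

0.309

P(Species=sp1) = 0.056 + 0.080 + 0.057 + 0.115 + 0.019 = 0.327.
P(Species=sp2) = 0.051 + 0.035 + 0.143 + 0.034 + 0.057 = 0.320.
P(Species ∈ {sp1, sp2}) = 0.327 + 0.320 = 0.647; P(Habitat=wetland, Species ∈ {sp1, sp2}) = 0.057 + 0.143 = 0.200.
P(Habitat=wetland | Species ∈ {sp1, sp2}) = 0.200/0.647 = 0.309.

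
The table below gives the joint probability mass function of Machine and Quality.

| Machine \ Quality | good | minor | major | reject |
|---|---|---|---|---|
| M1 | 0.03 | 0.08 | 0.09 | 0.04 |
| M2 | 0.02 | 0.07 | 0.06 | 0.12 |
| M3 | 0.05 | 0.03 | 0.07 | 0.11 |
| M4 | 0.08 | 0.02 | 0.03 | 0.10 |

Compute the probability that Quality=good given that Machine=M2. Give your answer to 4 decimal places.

P(Machine=M2) = 0.02 + 0.07 + 0.06 + 0.12 = 0.27.
P(Quality=good | Machine=M2) = 0.02/0.27 = 0.0741.

0.0741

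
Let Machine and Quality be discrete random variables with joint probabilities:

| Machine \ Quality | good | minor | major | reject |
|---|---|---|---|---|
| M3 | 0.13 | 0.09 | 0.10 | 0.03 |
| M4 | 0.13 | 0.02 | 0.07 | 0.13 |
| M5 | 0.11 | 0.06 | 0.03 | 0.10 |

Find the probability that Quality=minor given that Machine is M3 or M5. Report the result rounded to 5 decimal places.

P(Machine=M3) = 0.13 + 0.09 + 0.10 + 0.03 = 0.35.
P(Machine=M5) = 0.11 + 0.06 + 0.03 + 0.10 = 0.30.
P(Machine ∈ {M3, M5}) = 0.35 + 0.30 = 0.65; P(Quality=minor, Machine ∈ {M3, M5}) = 0.09 + 0.06 = 0.15.
P(Quality=minor | Machine ∈ {M3, M5}) = 0.15/0.65 = 0.23077.

0.23077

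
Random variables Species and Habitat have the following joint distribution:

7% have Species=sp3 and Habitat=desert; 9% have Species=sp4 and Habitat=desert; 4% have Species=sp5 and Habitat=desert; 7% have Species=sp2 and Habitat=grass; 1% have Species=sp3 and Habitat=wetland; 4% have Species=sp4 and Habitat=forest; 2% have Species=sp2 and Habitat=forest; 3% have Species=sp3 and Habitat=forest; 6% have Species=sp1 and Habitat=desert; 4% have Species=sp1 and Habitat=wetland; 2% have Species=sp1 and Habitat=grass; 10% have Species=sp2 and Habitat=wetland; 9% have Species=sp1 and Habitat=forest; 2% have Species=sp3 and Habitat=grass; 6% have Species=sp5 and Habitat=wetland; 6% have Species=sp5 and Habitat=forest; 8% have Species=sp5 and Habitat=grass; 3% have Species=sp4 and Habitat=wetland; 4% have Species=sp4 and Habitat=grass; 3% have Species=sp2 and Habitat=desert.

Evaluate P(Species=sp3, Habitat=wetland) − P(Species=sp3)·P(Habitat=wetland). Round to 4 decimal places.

P(Species=sp3) = 0.03 + 0.02 + 0.01 + 0.07 = 0.13.
P(Habitat=wetland) = 0.04 + 0.10 + 0.01 + 0.03 + 0.06 = 0.24.
P(Species=sp3, Habitat=wetland) − P(Species=sp3)P(Habitat=wetland) = 0.01 − 0.13×0.24 = -0.0212.

-0.0212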